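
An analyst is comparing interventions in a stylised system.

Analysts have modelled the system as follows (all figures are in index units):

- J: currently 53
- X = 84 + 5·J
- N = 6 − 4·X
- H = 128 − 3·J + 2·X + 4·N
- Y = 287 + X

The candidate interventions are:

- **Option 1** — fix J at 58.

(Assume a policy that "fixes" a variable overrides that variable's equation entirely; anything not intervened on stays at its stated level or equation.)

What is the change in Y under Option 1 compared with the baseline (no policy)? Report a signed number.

Baseline:
  J = 53
  X = 84 + 5·53 = 349
  Y = 287 + 349 = 636
Option 1 (J := 58):
  J = 58
  X = 84 + 5·58 = 374
  Y = 287 + 374 = 661
Change in Y: 661 − 636 = 25

25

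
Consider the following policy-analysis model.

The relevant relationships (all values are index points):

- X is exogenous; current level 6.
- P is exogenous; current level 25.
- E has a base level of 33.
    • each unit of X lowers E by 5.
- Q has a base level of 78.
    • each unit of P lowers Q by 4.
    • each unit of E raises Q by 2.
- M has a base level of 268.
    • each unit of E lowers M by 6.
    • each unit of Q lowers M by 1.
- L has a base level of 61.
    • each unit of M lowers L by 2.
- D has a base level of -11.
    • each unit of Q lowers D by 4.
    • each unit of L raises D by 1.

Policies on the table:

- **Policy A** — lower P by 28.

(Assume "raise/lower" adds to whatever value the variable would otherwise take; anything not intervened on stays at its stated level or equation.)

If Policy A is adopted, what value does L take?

Policy A (P − 28):
  X = 6
  P = 25 − 28 = -3
  E = 33 − 5·6 = 3
  Q = 78 − 4·(-3) + 2·3 = 96
  M = 268 − 6·3 − 96 = 154
  L = 61 − 2·154 = -247

-247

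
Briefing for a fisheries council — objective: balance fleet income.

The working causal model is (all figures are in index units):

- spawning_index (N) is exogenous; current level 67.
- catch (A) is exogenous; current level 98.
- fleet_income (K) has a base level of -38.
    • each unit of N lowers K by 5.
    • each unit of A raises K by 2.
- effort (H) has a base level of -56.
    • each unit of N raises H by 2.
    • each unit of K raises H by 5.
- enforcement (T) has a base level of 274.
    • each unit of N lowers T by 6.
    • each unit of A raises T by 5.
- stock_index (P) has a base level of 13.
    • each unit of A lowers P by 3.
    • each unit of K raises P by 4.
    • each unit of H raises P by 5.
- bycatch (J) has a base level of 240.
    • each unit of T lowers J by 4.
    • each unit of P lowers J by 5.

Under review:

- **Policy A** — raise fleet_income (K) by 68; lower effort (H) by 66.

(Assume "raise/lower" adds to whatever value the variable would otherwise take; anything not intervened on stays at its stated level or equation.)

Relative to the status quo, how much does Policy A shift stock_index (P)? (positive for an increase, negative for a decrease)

Baseline:
  N = 67
  A = 98
  K = -38 − 5·67 + 2·98 = -177
  H = -56 + 2·67 + 5·(-177) = -807
  P = 13 − 3·98 + 4·(-177) + 5·(-807) = -5024
Policy A (K + 68, H − 66):
  N = 67
  A = 98
  K = -38 − 5·67 + 2·98 (+68 from intervention) = -109
  H = -56 + 2·67 + 5·(-109) (−66 from intervention) = -533
  P = 13 − 3·98 + 4·(-109) + 5·(-533) = -3382
Change in P: -3382 − (-5024) = 1642

1642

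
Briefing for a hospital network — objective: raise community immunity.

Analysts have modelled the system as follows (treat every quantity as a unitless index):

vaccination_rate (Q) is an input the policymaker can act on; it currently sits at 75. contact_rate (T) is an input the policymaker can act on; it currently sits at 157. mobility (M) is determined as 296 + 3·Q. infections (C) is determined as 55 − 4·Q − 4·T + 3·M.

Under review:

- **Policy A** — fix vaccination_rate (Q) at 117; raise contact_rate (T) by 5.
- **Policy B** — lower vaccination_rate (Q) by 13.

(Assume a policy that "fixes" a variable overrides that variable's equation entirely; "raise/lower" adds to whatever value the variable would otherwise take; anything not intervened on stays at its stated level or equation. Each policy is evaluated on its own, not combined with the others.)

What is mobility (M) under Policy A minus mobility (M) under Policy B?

165

Policy A (Q := 117, T + 5):
  Q = 117
  M = 296 + 3·117 = 647
Policy B (Q − 13):
  Q = 75 − 13 = 62
  M = 296 + 3·62 = 482
M: 647 − 482 = 165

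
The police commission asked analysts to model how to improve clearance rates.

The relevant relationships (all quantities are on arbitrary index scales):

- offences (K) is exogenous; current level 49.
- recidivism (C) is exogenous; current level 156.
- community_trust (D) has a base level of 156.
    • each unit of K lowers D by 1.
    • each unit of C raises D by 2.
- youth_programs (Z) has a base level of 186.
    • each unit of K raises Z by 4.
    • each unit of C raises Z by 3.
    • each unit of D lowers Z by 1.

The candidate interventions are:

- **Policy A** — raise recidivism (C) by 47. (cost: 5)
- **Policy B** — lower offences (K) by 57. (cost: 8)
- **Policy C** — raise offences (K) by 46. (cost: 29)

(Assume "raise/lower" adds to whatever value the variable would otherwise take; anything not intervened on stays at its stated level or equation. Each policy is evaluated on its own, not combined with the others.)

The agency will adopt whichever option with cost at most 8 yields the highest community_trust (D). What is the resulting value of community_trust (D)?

513

Policy A (C + 47):
  K = 49
  C = 156 + 47 = 203
  D = 156 − 49 + 2·203 = 513
Policy B (K − 57):
  K = 49 − 57 = -8
  C = 156
  D = 156 − (-8) + 2·156 = 476
Comparing — Policy A: D=513, Policy B: D=476. Highest is 513 (Policy A).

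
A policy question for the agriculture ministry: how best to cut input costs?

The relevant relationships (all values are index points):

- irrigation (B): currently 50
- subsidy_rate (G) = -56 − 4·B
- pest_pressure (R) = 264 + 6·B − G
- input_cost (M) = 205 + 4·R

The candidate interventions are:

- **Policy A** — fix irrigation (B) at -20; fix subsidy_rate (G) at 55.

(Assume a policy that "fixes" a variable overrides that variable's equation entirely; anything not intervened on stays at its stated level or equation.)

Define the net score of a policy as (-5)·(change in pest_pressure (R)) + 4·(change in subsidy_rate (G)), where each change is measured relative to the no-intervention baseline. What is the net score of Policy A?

4899

Baseline:
  B = 50
  G = -56 − 4·50 = -256
  R = 264 + 6·50 − (-256) = 820
Policy A (B := -20, G := 55):
  B = -20
  G = 55
  R = 264 + 6·(-20) − 55 = 89
ΔR = 89 − 820 = -731; ΔG = 55 − (-256) = 311
Score = (-5)·(-731) + 4·311 = 4899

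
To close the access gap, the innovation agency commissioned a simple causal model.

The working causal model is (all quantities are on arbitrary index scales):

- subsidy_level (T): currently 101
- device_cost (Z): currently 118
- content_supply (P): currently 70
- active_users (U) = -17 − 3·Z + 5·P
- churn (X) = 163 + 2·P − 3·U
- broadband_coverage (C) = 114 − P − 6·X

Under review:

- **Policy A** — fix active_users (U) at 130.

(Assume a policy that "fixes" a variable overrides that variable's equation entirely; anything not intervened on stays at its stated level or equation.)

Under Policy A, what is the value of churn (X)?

-87

Policy A (U := 130):
  Z = 118
  P = 70
  U = 130
  X = 163 + 2·70 − 3·130 = -87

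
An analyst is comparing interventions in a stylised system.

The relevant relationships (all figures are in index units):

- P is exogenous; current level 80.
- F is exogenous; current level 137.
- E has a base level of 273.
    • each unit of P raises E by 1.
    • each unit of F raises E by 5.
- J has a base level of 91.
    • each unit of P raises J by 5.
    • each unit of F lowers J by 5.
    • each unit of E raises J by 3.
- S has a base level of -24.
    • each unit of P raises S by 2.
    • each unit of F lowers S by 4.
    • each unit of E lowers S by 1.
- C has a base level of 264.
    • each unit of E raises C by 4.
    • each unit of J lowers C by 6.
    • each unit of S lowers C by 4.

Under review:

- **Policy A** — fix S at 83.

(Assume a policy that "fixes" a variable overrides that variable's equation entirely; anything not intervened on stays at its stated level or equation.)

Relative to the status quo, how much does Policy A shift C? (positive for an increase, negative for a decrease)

-6132

Baseline:
  P = 80
  F = 137
  E = 273 + 80 + 5·137 = 1038
  J = 91 + 5·80 − 5·137 + 3·1038 = 2920
  S = -24 + 2·80 − 4·137 − 1038 = -1450
  C = 264 + 4·1038 − 6·2920 − 4·(-1450) = -7304
Policy A (S := 83):
  P = 80
  F = 137
  E = 273 + 80 + 5·137 = 1038
  J = 91 + 5·80 − 5·137 + 3·1038 = 2920
  S = 83
  C = 264 + 4·1038 − 6·2920 − 4·83 = -13436
Change in C: -13436 − (-7304) = -6132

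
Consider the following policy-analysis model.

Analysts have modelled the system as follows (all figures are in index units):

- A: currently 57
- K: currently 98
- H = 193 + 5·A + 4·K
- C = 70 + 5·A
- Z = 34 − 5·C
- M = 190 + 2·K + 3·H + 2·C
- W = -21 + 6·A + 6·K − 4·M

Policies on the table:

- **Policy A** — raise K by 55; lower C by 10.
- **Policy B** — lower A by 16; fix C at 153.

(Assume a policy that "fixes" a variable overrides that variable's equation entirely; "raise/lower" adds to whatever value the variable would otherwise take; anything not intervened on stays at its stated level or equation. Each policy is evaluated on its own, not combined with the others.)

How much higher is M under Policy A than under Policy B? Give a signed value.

Policy A (K + 55, C − 10):
  A = 57
  K = 98 + 55 = 153
  H = 193 + 5·57 + 4·153 = 1090
  C = 70 + 5·57 (−10 from intervention) = 345
  M = 190 + 2·153 + 3·1090 + 2·345 = 4456
Policy B (A − 16, C := 153):
  A = 57 − 16 = 41
  K = 98
  H = 193 + 5·41 + 4·98 = 790
  C = 153
  M = 190 + 2·98 + 3·790 + 2·153 = 3062
M: 4456 − 3062 = 1394

1394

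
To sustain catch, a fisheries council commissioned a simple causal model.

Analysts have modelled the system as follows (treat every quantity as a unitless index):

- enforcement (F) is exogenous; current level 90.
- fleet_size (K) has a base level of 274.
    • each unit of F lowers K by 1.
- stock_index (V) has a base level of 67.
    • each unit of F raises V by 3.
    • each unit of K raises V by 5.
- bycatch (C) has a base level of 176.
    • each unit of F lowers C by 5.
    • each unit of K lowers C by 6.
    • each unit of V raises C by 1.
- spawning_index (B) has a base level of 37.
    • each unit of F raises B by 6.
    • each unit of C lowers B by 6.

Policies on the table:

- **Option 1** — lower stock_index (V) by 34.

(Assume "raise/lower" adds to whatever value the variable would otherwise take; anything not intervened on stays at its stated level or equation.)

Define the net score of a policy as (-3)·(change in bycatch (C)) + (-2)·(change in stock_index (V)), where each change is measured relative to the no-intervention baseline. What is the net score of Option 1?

Baseline:
  F = 90
  K = 274 − 90 = 184
  V = 67 + 3·90 + 5·184 = 1257
  C = 176 − 5·90 − 6·184 + 1257 = -121
Option 1 (V − 34):
  F = 90
  K = 274 − 90 = 184
  V = 67 + 3·90 + 5·184 (−34 from intervention) = 1223
  C = 176 − 5·90 − 6·184 + 1223 = -155
ΔC = -155 − (-121) = -34; ΔV = 1223 − 1257 = -34
Score = (-3)·(-34) + (-2)·(-34) = 170

170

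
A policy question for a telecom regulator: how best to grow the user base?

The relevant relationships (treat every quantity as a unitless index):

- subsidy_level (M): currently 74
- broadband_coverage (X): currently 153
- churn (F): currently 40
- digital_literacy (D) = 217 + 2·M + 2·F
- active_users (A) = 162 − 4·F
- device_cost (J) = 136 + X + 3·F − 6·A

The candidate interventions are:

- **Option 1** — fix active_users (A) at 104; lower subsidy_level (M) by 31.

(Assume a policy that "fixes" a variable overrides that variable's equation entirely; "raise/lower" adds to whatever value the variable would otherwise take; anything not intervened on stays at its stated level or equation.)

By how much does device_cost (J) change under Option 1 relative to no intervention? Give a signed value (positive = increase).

Baseline:
  X = 153
  F = 40
  A = 162 − 4·40 = 2
  J = 136 + 153 + 3·40 − 6·2 = 397
Option 1 (A := 104, M − 31):
  X = 153
  F = 40
  A = 104
  J = 136 + 153 + 3·40 − 6·104 = -215
Change in J: -215 − 397 = -612

-612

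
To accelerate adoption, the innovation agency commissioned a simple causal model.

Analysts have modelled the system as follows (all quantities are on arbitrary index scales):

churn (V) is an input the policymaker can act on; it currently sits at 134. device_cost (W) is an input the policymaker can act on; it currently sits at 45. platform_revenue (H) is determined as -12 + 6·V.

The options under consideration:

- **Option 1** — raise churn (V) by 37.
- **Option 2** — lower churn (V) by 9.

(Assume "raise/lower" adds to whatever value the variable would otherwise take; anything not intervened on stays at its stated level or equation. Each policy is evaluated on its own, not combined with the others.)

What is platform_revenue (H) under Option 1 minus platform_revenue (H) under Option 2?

Option 1 (V + 37):
  V = 134 + 37 = 171
  H = -12 + 6·171 = 1014
Option 2 (V − 9):
  V = 134 − 9 = 125
  H = -12 + 6·125 = 738
H: 1014 − 738 = 276

276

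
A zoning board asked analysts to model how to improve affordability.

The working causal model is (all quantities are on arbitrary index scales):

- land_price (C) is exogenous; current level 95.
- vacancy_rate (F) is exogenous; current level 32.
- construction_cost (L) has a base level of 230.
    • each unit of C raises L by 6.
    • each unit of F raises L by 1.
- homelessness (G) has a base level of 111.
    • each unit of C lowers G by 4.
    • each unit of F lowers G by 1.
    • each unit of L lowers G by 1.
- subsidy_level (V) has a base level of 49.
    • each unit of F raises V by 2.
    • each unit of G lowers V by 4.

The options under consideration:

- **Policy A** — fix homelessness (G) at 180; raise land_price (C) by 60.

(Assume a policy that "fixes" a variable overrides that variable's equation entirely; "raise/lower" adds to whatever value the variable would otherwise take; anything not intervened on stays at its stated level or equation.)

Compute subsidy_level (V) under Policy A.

Policy A (G := 180, C + 60):
  C = 95 + 60 = 155
  F = 32
  L = 230 + 6·155 + 32 = 1192
  G = 180
  V = 49 + 2·32 − 4·180 = -607

-607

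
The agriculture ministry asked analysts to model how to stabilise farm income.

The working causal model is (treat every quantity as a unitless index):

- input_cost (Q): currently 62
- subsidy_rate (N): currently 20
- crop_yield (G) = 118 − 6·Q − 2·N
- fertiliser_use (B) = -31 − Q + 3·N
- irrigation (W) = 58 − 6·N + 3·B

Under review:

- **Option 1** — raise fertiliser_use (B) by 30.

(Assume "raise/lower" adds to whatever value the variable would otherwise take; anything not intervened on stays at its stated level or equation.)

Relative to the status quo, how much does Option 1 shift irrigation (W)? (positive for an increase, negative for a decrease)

90

Baseline:
  Q = 62
  N = 20
  B = -31 − 62 + 3·20 = -33
  W = 58 − 6·20 + 3·(-33) = -161
Option 1 (B + 30):
  Q = 62
  N = 20
  B = -31 − 62 + 3·20 (+30 from intervention) = -3
  W = 58 − 6·20 + 3·(-3) = -71
Change in W: -71 − (-161) = 90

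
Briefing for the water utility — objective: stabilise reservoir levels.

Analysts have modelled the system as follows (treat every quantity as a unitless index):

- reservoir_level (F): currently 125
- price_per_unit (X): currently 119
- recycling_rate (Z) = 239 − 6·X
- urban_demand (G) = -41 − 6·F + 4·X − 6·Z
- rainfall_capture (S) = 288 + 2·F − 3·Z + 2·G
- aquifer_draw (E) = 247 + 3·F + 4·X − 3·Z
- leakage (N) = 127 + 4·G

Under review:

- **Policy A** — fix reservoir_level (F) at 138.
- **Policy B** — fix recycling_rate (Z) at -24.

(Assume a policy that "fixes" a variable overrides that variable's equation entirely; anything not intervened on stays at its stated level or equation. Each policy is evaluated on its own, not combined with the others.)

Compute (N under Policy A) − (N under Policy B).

Policy A (F := 138):
  F = 138
  X = 119
  Z = 239 − 6·119 = -475
  G = -41 − 6·138 + 4·119 − 6·(-475) = 2457
  N = 127 + 4·2457 = 9955
Policy B (Z := -24):
  F = 125
  X = 119
  Z = -24
  G = -41 − 6·125 + 4·119 − 6·(-24) = -171
  N = 127 + 4·(-171) = -557
N: 9955 − (-557) = 10512

10512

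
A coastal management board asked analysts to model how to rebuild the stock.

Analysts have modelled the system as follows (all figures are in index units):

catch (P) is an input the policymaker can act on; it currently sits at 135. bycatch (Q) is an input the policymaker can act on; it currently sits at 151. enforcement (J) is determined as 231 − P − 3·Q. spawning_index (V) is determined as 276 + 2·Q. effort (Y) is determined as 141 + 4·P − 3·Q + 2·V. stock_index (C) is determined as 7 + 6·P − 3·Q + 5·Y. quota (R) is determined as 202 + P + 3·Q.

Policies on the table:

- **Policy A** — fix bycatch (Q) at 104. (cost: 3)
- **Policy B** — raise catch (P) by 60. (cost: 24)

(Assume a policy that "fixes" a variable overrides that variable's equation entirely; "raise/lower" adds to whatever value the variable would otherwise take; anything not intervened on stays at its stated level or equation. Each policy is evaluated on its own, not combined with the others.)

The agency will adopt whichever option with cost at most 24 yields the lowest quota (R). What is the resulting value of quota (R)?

Policy A (Q := 104):
  P = 135
  Q = 104
  R = 202 + 135 + 3·104 = 649
Policy B (P + 60):
  P = 135 + 60 = 195
  Q = 151
  R = 202 + 195 + 3·151 = 850
Comparing — Policy A: R=649, Policy B: R=850. Lowest is 649 (Policy A).

649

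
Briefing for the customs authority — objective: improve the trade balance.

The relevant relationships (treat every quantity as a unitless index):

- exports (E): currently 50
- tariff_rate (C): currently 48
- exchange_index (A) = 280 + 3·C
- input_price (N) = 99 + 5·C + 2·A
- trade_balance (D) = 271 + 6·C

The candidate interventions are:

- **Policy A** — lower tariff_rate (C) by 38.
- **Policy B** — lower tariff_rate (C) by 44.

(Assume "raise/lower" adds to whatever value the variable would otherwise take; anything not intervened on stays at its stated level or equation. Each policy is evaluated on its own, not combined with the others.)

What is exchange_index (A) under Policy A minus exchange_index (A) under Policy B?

Policy A (C − 38):
  C = 48 − 38 = 10
  A = 280 + 3·10 = 310
Policy B (C − 44):
  C = 48 − 44 = 4
  A = 280 + 3·4 = 292
A: 310 − 292 = 18

18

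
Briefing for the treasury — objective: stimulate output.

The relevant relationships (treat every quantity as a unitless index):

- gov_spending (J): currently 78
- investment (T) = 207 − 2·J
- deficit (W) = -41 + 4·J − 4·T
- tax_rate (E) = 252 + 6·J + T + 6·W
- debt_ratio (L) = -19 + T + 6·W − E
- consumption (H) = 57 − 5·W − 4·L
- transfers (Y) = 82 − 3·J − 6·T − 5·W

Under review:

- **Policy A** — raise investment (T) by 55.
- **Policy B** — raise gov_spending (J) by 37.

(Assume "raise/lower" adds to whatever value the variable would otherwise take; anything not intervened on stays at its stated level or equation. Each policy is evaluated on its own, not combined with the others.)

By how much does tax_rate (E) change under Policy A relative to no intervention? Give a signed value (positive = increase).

-1265

Baseline:
  J = 78
  T = 207 − 2·78 = 51
  W = -41 + 4·78 − 4·51 = 67
  E = 252 + 6·78 + 51 + 6·67 = 1173
Policy A (T + 55):
  J = 78
  T = 207 − 2·78 (+55 from intervention) = 106
  W = -41 + 4·78 − 4·106 = -153
  E = 252 + 6·78 + 106 + 6·(-153) = -92
Change in E: -92 − 1173 = -1265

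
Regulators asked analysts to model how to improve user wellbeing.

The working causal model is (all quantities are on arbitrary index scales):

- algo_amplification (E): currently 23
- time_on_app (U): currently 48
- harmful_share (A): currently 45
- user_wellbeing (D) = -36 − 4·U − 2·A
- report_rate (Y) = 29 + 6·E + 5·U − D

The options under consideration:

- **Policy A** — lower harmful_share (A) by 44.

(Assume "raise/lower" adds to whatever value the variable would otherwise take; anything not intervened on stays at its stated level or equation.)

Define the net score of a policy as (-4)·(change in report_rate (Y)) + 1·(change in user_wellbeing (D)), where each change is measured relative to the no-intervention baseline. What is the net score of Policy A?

Baseline:
  E = 23
  U = 48
  A = 45
  D = -36 − 4·48 − 2·45 = -318
  Y = 29 + 6·23 + 5·48 − (-318) = 725
Policy A (A − 44):
  E = 23
  U = 48
  A = 45 − 44 = 1
  D = -36 − 4·48 − 2·1 = -230
  Y = 29 + 6·23 + 5·48 − (-230) = 637
ΔY = 637 − 725 = -88; ΔD = -230 − (-318) = 88
Score = (-4)·(-88) + 1·88 = 440

440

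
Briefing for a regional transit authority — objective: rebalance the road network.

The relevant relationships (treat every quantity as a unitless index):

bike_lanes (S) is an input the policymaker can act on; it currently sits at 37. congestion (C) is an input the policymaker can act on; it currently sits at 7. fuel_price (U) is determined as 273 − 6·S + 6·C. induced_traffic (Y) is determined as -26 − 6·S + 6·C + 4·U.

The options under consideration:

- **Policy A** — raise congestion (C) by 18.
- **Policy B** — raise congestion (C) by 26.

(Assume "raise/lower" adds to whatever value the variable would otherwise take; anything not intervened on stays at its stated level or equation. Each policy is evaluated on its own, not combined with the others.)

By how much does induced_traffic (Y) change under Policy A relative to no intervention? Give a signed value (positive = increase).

Baseline:
  S = 37
  C = 7
  U = 273 − 6·37 + 6·7 = 93
  Y = -26 − 6·37 + 6·7 + 4·93 = 166
Policy A (C + 18):
  S = 37
  C = 7 + 18 = 25
  U = 273 − 6·37 + 6·25 = 201
  Y = -26 − 6·37 + 6·25 + 4·201 = 706
Change in Y: 706 − 166 = 540

540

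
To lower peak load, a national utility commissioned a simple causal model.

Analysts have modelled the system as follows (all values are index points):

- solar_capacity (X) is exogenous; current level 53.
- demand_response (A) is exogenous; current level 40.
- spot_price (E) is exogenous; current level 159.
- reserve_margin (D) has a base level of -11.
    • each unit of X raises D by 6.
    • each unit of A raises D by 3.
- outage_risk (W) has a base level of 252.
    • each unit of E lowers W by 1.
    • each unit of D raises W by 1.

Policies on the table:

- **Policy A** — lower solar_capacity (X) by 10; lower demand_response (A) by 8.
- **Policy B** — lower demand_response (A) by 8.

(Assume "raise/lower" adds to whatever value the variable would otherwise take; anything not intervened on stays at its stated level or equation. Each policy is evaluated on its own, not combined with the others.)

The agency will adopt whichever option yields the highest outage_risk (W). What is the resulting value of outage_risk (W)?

496

Policy A (X − 10, A − 8):
  X = 53 − 10 = 43
  A = 40 − 8 = 32
  E = 159
  D = -11 + 6·43 + 3·32 = 343
  W = 252 − 159 + 343 = 436
Policy B (A − 8):
  X = 53
  A = 40 − 8 = 32
  E = 159
  D = -11 + 6·53 + 3·32 = 403
  W = 252 − 159 + 403 = 496
Comparing — Policy A: W=436, Policy B: W=496. Highest is 496 (Policy B).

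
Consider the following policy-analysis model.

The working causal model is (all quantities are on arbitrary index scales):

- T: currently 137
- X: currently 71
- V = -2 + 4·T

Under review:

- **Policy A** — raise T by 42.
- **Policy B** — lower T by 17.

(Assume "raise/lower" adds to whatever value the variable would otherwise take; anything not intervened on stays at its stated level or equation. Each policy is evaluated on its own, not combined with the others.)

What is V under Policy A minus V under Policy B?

236

Policy A (T + 42):
  T = 137 + 42 = 179
  V = -2 + 4·179 = 714
Policy B (T − 17):
  T = 137 − 17 = 120
  V = -2 + 4·120 = 478
V: 714 − 478 = 236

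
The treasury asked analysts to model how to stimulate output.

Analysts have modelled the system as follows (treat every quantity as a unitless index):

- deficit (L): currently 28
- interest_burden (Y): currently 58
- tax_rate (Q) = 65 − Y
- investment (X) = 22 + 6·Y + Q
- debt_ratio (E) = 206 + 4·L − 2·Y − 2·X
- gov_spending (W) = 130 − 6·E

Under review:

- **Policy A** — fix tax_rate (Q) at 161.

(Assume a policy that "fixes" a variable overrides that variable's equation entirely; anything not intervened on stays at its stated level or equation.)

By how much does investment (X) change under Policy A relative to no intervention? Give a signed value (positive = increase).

Baseline:
  Y = 58
  Q = 65 − 58 = 7
  X = 22 + 6·58 + 7 = 377
Policy A (Q := 161):
  Y = 58
  Q = 161
  X = 22 + 6·58 + 161 = 531
Change in X: 531 − 377 = 154

154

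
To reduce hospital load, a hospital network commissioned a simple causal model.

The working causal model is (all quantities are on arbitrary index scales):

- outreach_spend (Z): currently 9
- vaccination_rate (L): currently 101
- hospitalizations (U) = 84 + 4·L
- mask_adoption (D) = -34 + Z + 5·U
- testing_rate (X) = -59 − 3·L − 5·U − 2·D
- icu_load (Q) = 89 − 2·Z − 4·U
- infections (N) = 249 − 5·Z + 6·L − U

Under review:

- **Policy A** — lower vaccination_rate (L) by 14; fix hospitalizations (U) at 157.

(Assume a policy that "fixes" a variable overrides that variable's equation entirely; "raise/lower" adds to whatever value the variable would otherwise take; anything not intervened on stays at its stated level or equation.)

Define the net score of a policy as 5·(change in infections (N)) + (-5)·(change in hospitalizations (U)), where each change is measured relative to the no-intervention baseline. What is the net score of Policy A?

Baseline:
  Z = 9
  L = 101
  U = 84 + 4·101 = 488
  N = 249 − 5·9 + 6·101 − 488 = 322
Policy A (L − 14, U := 157):
  Z = 9
  L = 101 − 14 = 87
  U = 157
  N = 249 − 5·9 + 6·87 − 157 = 569
ΔN = 569 − 322 = 247; ΔU = 157 − 488 = -331
Score = 5·247 + (-5)·(-331) = 2890

2890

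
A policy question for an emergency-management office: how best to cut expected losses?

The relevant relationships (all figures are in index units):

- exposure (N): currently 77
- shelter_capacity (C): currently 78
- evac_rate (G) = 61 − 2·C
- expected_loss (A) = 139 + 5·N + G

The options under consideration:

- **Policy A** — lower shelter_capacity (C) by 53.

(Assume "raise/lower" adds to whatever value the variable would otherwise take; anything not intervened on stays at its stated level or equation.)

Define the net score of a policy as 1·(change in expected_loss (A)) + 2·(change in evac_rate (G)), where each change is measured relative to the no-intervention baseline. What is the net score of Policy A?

Baseline:
  N = 77
  C = 78
  G = 61 − 2·78 = -95
  A = 139 + 5·77 + (-95) = 429
Policy A (C − 53):
  N = 77
  C = 78 − 53 = 25
  G = 61 − 2·25 = 11
  A = 139 + 5·77 + 11 = 535
ΔA = 535 − 429 = 106; ΔG = 11 − (-95) = 106
Score = 1·106 + 2·106 = 318

318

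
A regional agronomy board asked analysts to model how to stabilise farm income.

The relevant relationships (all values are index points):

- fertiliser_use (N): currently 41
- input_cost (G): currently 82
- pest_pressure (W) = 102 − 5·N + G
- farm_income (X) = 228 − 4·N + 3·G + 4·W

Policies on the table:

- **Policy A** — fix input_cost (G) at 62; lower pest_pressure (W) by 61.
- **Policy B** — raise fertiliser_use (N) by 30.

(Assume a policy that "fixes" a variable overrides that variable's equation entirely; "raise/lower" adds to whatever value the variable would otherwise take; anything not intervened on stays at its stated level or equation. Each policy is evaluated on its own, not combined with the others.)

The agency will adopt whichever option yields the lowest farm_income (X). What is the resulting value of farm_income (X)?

-494

Policy A (G := 62, W − 61):
  N = 41
  G = 62
  W = 102 − 5·41 + 62 (−61 from intervention) = -102
  X = 228 − 4·41 + 3·62 + 4·(-102) = -158
Policy B (N + 30):
  N = 41 + 30 = 71
  G = 82
  W = 102 − 5·71 + 82 = -171
  X = 228 − 4·71 + 3·82 + 4·(-171) = -494
Comparing — Policy A: X=-158, Policy B: X=-494. Lowest is -494 (Policy B).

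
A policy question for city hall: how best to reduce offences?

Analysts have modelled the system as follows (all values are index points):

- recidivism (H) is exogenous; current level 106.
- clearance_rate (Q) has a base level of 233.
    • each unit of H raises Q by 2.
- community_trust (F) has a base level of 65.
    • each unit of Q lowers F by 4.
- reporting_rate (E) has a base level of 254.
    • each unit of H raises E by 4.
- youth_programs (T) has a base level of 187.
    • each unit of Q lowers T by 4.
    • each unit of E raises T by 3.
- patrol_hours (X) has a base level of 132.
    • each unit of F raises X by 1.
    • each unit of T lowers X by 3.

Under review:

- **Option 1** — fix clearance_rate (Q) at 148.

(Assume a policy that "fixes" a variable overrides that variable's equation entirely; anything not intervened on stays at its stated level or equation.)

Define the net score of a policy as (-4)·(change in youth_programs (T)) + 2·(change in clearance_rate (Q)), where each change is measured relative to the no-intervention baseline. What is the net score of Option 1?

-5346

Baseline:
  H = 106
  Q = 233 + 2·106 = 445
  E = 254 + 4·106 = 678
  T = 187 − 4·445 + 3·678 = 441
Option 1 (Q := 148):
  H = 106
  Q = 148
  E = 254 + 4·106 = 678
  T = 187 − 4·148 + 3·678 = 1629
ΔT = 1629 − 441 = 1188; ΔQ = 148 − 445 = -297
Score = (-4)·1188 + 2·(-297) = -5346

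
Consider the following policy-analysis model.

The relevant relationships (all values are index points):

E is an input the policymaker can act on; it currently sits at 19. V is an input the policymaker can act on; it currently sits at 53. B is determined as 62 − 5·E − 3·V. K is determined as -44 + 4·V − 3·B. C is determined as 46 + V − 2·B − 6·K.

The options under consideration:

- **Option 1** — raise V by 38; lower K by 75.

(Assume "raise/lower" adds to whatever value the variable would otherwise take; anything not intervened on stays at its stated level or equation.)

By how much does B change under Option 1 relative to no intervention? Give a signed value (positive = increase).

-114

Baseline:
  E = 19
  V = 53
  B = 62 − 5·19 − 3·53 = -192
Option 1 (V + 38, K − 75):
  E = 19
  V = 53 + 38 = 91
  B = 62 − 5·19 − 3·91 = -306
Change in B: -306 − (-192) = -114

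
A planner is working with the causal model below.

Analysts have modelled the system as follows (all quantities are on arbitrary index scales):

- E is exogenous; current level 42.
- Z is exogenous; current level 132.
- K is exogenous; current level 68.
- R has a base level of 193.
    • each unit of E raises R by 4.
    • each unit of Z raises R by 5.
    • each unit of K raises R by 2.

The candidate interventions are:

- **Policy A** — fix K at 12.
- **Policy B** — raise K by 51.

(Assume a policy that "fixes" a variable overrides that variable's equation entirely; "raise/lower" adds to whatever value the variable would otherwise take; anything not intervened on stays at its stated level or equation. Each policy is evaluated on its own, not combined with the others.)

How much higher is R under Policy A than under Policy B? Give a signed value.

-214

Policy A (K := 12):
  E = 42
  Z = 132
  K = 12
  R = 193 + 4·42 + 5·132 + 2·12 = 1045
Policy B (K + 51):
  E = 42
  Z = 132
  K = 68 + 51 = 119
  R = 193 + 4·42 + 5·132 + 2·119 = 1259
R: 1045 − 1259 = -214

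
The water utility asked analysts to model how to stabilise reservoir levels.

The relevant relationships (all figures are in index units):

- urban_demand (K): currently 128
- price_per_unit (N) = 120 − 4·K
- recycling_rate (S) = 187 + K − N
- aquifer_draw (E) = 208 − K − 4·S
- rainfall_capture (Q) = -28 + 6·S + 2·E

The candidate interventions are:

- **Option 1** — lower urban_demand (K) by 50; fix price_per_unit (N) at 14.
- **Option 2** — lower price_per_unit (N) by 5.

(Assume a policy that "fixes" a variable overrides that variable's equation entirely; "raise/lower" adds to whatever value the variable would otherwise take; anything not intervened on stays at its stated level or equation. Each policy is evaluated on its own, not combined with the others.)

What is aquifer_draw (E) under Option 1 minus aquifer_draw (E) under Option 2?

1894

Option 1 (K − 50, N := 14):
  K = 128 − 50 = 78
  N = 14
  S = 187 + 78 − 14 = 251
  E = 208 − 78 − 4·251 = -874
Option 2 (N − 5):
  K = 128
  N = 120 − 4·128 (−5 from intervention) = -397
  S = 187 + 128 − (-397) = 712
  E = 208 − 128 − 4·712 = -2768
E: -874 − (-2768) = 1894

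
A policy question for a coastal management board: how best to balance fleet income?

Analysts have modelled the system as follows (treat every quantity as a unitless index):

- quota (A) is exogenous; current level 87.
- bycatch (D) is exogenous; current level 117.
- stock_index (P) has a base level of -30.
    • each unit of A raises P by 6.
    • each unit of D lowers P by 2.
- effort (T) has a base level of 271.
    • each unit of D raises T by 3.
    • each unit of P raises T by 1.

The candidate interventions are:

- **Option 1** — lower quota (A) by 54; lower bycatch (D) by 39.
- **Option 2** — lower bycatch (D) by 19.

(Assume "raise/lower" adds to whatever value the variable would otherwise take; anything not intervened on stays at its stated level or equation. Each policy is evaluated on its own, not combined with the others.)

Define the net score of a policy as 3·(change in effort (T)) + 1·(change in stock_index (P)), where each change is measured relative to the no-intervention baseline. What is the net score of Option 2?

Baseline:
  A = 87
  D = 117
  P = -30 + 6·87 − 2·117 = 258
  T = 271 + 3·117 + 258 = 880
Option 2 (D − 19):
  A = 87
  D = 117 − 19 = 98
  P = -30 + 6·87 − 2·98 = 296
  T = 271 + 3·98 + 296 = 861
ΔT = 861 − 880 = -19; ΔP = 296 − 258 = 38
Score = 3·(-19) + 1·38 = -19

-19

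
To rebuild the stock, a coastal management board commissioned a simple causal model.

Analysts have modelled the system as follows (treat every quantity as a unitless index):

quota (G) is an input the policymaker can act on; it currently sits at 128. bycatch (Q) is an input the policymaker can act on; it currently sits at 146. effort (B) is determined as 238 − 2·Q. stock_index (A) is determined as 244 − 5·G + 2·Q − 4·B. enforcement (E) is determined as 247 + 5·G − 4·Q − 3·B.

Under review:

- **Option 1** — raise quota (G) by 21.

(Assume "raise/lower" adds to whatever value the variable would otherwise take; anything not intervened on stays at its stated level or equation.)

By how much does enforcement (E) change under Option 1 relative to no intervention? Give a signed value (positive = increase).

105

Baseline:
  G = 128
  Q = 146
  B = 238 − 2·146 = -54
  E = 247 + 5·128 − 4·146 − 3·(-54) = 465
Option 1 (G + 21):
  G = 128 + 21 = 149
  Q = 146
  B = 238 − 2·146 = -54
  E = 247 + 5·149 − 4·146 − 3·(-54) = 570
Change in E: 570 − 465 = 105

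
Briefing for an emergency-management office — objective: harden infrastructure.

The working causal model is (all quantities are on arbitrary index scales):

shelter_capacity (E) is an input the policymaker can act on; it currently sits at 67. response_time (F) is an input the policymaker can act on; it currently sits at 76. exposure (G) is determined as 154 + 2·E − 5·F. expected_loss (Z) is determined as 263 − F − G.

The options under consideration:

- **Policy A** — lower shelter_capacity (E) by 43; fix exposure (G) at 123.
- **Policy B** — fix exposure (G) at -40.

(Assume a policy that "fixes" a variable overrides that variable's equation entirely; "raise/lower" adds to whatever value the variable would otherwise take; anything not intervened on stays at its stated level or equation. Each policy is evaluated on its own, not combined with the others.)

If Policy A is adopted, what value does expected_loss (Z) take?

Policy A (E − 43, G := 123):
  E = 67 − 43 = 24
  F = 76
  G = 123
  Z = 263 − 76 − 123 = 64

64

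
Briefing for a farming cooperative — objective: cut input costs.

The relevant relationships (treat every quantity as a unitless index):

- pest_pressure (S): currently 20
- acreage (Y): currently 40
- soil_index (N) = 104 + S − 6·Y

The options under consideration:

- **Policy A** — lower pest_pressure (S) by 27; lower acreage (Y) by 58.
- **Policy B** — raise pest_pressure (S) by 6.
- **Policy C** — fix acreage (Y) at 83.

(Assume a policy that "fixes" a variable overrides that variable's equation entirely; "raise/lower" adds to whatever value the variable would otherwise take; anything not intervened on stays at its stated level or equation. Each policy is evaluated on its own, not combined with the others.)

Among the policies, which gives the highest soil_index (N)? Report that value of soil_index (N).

205

Policy A (S − 27, Y − 58):
  S = 20 − 27 = -7
  Y = 40 − 58 = -18
  N = 104 + (-7) − 6·(-18) = 205
Policy B (S + 6):
  S = 20 + 6 = 26
  Y = 40
  N = 104 + 26 − 6·40 = -110
Policy C (Y := 83):
  S = 20
  Y = 83
  N = 104 + 20 − 6·83 = -374
Comparing — Policy A: N=205, Policy B: N=-110, Policy C: N=-374. Highest is 205 (Policy A).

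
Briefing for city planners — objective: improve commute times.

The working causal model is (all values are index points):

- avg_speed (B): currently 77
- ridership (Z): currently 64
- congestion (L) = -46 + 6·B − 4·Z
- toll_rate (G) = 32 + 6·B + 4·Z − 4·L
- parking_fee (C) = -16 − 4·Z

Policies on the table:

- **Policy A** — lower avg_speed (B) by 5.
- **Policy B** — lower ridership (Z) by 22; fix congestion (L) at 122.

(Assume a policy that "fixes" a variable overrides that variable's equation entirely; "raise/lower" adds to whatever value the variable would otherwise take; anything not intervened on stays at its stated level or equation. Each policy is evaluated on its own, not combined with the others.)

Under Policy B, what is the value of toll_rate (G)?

Policy B (Z − 22, L := 122):
  B = 77
  Z = 64 − 22 = 42
  L = 122
  G = 32 + 6·77 + 4·42 − 4·122 = 174

174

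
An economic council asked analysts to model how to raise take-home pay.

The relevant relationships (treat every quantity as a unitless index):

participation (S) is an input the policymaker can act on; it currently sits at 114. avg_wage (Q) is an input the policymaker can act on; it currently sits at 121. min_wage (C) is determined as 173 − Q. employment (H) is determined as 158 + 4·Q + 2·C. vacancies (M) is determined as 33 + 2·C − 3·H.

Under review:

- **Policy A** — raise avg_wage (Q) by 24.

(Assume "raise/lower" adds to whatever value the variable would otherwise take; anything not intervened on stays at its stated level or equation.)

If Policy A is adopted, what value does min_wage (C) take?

28

Policy A (Q + 24):
  Q = 121 + 24 = 145
  C = 173 − 145 = 28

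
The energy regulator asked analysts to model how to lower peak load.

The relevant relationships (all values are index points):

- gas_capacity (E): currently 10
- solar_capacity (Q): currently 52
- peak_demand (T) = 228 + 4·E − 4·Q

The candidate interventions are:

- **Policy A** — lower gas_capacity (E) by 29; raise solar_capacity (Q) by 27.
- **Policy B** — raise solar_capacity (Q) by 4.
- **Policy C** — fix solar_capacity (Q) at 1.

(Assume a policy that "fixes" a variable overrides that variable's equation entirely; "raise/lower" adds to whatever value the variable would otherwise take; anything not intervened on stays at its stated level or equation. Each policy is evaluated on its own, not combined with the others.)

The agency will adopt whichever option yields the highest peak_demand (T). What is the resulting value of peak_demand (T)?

264

Policy A (E − 29, Q + 27):
  E = 10 − 29 = -19
  Q = 52 + 27 = 79
  T = 228 + 4·(-19) − 4·79 = -164
Policy B (Q + 4):
  E = 10
  Q = 52 + 4 = 56
  T = 228 + 4·10 − 4·56 = 44
Policy C (Q := 1):
  E = 10
  Q = 1
  T = 228 + 4·10 − 4·1 = 264
Comparing — Policy A: T=-164, Policy B: T=44, Policy C: T=264. Highest is 264 (Policy C).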